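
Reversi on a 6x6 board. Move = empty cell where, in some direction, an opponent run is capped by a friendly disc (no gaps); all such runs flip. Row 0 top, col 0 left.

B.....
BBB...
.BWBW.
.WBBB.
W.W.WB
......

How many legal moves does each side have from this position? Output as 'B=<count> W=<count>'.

-- B to move --
(1,3): no bracket -> illegal
(1,4): flips 1 -> legal
(1,5): flips 1 -> legal
(2,0): no bracket -> illegal
(2,5): flips 1 -> legal
(3,0): flips 1 -> legal
(3,5): no bracket -> illegal
(4,1): flips 1 -> legal
(4,3): flips 1 -> legal
(5,0): no bracket -> illegal
(5,1): flips 1 -> legal
(5,2): flips 1 -> legal
(5,3): no bracket -> illegal
(5,4): flips 1 -> legal
(5,5): flips 1 -> legal
B mobility = 10
-- W to move --
(0,1): flips 2 -> legal
(0,2): flips 1 -> legal
(0,3): no bracket -> illegal
(1,3): no bracket -> illegal
(1,4): no bracket -> illegal
(2,0): flips 1 -> legal
(2,5): no bracket -> illegal
(3,0): no bracket -> illegal
(3,5): flips 3 -> legal
(4,1): no bracket -> illegal
(4,3): no bracket -> illegal
(5,4): no bracket -> illegal
(5,5): no bracket -> illegal
W mobility = 4

Answer: B=10 W=4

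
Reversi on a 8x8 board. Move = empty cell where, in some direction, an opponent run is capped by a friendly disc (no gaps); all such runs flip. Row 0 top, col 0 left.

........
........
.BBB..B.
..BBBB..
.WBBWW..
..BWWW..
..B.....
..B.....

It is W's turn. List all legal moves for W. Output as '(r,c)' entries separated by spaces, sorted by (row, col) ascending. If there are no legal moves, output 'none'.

Answer: (1,0) (1,1) (1,2) (1,3) (1,4) (1,7) (2,4) (2,5) (3,1) (5,1) (6,3) (7,1)

Derivation:
(1,0): flips 3 -> legal
(1,1): flips 2 -> legal
(1,2): flips 2 -> legal
(1,3): flips 3 -> legal
(1,4): flips 2 -> legal
(1,5): no bracket -> illegal
(1,6): no bracket -> illegal
(1,7): flips 2 -> legal
(2,0): no bracket -> illegal
(2,4): flips 1 -> legal
(2,5): flips 1 -> legal
(2,7): no bracket -> illegal
(3,0): no bracket -> illegal
(3,1): flips 1 -> legal
(3,6): no bracket -> illegal
(3,7): no bracket -> illegal
(4,6): no bracket -> illegal
(5,1): flips 1 -> legal
(6,1): no bracket -> illegal
(6,3): flips 1 -> legal
(7,1): flips 1 -> legal
(7,3): no bracket -> illegal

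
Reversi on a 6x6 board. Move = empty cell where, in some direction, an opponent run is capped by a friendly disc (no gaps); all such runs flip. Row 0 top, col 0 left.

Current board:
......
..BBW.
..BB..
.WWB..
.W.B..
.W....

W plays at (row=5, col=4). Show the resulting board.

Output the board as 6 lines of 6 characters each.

Answer: ......
..BBW.
..BB..
.WWB..
.W.W..
.W..W.

Derivation:
Place W at (5,4); scan 8 dirs for brackets.
Dir NW: opp run (4,3) capped by W -> flip
Dir N: first cell '.' (not opp) -> no flip
Dir NE: first cell '.' (not opp) -> no flip
Dir W: first cell '.' (not opp) -> no flip
Dir E: first cell '.' (not opp) -> no flip
Dir SW: edge -> no flip
Dir S: edge -> no flip
Dir SE: edge -> no flip
All flips: (4,3)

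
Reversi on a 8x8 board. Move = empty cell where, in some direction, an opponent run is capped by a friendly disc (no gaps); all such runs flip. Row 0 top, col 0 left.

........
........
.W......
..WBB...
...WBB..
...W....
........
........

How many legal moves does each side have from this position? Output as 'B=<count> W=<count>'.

Answer: B=5 W=4

Derivation:
-- B to move --
(1,0): no bracket -> illegal
(1,1): no bracket -> illegal
(1,2): no bracket -> illegal
(2,0): no bracket -> illegal
(2,2): no bracket -> illegal
(2,3): no bracket -> illegal
(3,0): no bracket -> illegal
(3,1): flips 1 -> legal
(4,1): no bracket -> illegal
(4,2): flips 1 -> legal
(5,2): flips 1 -> legal
(5,4): no bracket -> illegal
(6,2): flips 1 -> legal
(6,3): flips 2 -> legal
(6,4): no bracket -> illegal
B mobility = 5
-- W to move --
(2,2): no bracket -> illegal
(2,3): flips 1 -> legal
(2,4): no bracket -> illegal
(2,5): flips 1 -> legal
(3,5): flips 3 -> legal
(3,6): no bracket -> illegal
(4,2): no bracket -> illegal
(4,6): flips 2 -> legal
(5,4): no bracket -> illegal
(5,5): no bracket -> illegal
(5,6): no bracket -> illegal
W mobility = 4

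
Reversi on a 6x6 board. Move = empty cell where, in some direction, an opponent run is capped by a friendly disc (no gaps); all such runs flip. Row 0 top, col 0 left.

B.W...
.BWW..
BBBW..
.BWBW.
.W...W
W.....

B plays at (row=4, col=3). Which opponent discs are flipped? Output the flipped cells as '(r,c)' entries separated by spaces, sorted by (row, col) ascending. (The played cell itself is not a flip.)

Dir NW: opp run (3,2) capped by B -> flip
Dir N: first cell 'B' (not opp) -> no flip
Dir NE: opp run (3,4), next='.' -> no flip
Dir W: first cell '.' (not opp) -> no flip
Dir E: first cell '.' (not opp) -> no flip
Dir SW: first cell '.' (not opp) -> no flip
Dir S: first cell '.' (not opp) -> no flip
Dir SE: first cell '.' (not opp) -> no flip

Answer: (3,2)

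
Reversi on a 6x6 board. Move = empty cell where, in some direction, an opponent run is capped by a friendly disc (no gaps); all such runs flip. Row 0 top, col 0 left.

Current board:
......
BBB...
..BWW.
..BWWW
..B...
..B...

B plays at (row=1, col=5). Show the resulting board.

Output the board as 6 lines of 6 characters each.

Place B at (1,5); scan 8 dirs for brackets.
Dir NW: first cell '.' (not opp) -> no flip
Dir N: first cell '.' (not opp) -> no flip
Dir NE: edge -> no flip
Dir W: first cell '.' (not opp) -> no flip
Dir E: edge -> no flip
Dir SW: opp run (2,4) (3,3) capped by B -> flip
Dir S: first cell '.' (not opp) -> no flip
Dir SE: edge -> no flip
All flips: (2,4) (3,3)

Answer: ......
BBB..B
..BWB.
..BBWW
..B...
..B...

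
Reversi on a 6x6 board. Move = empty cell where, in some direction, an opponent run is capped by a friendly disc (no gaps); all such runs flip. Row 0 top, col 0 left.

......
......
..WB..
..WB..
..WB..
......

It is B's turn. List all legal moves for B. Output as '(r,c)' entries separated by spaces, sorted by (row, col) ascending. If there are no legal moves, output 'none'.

Answer: (1,1) (2,1) (3,1) (4,1) (5,1)

Derivation:
(1,1): flips 1 -> legal
(1,2): no bracket -> illegal
(1,3): no bracket -> illegal
(2,1): flips 2 -> legal
(3,1): flips 1 -> legal
(4,1): flips 2 -> legal
(5,1): flips 1 -> legal
(5,2): no bracket -> illegal
(5,3): no bracket -> illegal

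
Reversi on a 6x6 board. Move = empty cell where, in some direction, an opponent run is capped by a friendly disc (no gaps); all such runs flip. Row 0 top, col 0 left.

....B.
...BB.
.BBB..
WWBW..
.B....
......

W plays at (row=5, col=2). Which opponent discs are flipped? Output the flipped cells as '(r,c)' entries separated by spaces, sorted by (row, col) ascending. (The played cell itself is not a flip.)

Answer: (4,1)

Derivation:
Dir NW: opp run (4,1) capped by W -> flip
Dir N: first cell '.' (not opp) -> no flip
Dir NE: first cell '.' (not opp) -> no flip
Dir W: first cell '.' (not opp) -> no flip
Dir E: first cell '.' (not opp) -> no flip
Dir SW: edge -> no flip
Dir S: edge -> no flip
Dir SE: edge -> no flip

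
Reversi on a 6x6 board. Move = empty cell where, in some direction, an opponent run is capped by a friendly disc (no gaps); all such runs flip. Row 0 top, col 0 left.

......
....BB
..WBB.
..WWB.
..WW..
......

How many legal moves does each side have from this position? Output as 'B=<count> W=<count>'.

Answer: B=6 W=4

Derivation:
-- B to move --
(1,1): no bracket -> illegal
(1,2): no bracket -> illegal
(1,3): no bracket -> illegal
(2,1): flips 1 -> legal
(3,1): flips 2 -> legal
(4,1): flips 1 -> legal
(4,4): no bracket -> illegal
(5,1): flips 2 -> legal
(5,2): flips 1 -> legal
(5,3): flips 2 -> legal
(5,4): no bracket -> illegal
B mobility = 6
-- W to move --
(0,3): no bracket -> illegal
(0,4): no bracket -> illegal
(0,5): flips 2 -> legal
(1,2): no bracket -> illegal
(1,3): flips 1 -> legal
(2,5): flips 3 -> legal
(3,5): flips 1 -> legal
(4,4): no bracket -> illegal
(4,5): no bracket -> illegal
W mobility = 4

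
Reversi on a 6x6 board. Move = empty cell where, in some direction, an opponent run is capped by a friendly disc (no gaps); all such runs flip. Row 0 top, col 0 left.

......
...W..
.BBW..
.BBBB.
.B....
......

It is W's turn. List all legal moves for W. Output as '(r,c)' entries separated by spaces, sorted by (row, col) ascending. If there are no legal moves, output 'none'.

Answer: (2,0) (4,0) (4,3) (4,5) (5,0)

Derivation:
(1,0): no bracket -> illegal
(1,1): no bracket -> illegal
(1,2): no bracket -> illegal
(2,0): flips 2 -> legal
(2,4): no bracket -> illegal
(2,5): no bracket -> illegal
(3,0): no bracket -> illegal
(3,5): no bracket -> illegal
(4,0): flips 2 -> legal
(4,2): no bracket -> illegal
(4,3): flips 1 -> legal
(4,4): no bracket -> illegal
(4,5): flips 1 -> legal
(5,0): flips 2 -> legal
(5,1): no bracket -> illegal
(5,2): no bracket -> illegal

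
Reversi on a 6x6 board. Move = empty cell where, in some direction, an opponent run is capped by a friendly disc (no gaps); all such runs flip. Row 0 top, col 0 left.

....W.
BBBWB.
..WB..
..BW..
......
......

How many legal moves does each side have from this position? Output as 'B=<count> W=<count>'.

-- B to move --
(0,2): no bracket -> illegal
(0,3): flips 1 -> legal
(0,5): no bracket -> illegal
(1,5): no bracket -> illegal
(2,1): flips 1 -> legal
(2,4): no bracket -> illegal
(3,1): no bracket -> illegal
(3,4): flips 1 -> legal
(4,2): no bracket -> illegal
(4,3): flips 1 -> legal
(4,4): flips 2 -> legal
B mobility = 5
-- W to move --
(0,0): flips 1 -> legal
(0,1): no bracket -> illegal
(0,2): flips 1 -> legal
(0,3): no bracket -> illegal
(0,5): no bracket -> illegal
(1,5): flips 1 -> legal
(2,0): no bracket -> illegal
(2,1): no bracket -> illegal
(2,4): flips 2 -> legal
(2,5): no bracket -> illegal
(3,1): flips 1 -> legal
(3,4): no bracket -> illegal
(4,1): no bracket -> illegal
(4,2): flips 1 -> legal
(4,3): no bracket -> illegal
W mobility = 6

Answer: B=5 W=6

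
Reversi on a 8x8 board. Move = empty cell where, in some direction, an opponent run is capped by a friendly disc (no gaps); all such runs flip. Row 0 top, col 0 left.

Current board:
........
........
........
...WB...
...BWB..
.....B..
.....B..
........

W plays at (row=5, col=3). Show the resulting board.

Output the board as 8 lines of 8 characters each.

Place W at (5,3); scan 8 dirs for brackets.
Dir NW: first cell '.' (not opp) -> no flip
Dir N: opp run (4,3) capped by W -> flip
Dir NE: first cell 'W' (not opp) -> no flip
Dir W: first cell '.' (not opp) -> no flip
Dir E: first cell '.' (not opp) -> no flip
Dir SW: first cell '.' (not opp) -> no flip
Dir S: first cell '.' (not opp) -> no flip
Dir SE: first cell '.' (not opp) -> no flip
All flips: (4,3)

Answer: ........
........
........
...WB...
...WWB..
...W.B..
.....B..
........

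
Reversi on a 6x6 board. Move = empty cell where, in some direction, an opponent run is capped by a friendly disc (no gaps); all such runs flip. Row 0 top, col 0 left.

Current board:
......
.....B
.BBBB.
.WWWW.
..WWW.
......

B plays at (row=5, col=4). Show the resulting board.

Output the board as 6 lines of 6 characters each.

Answer: ......
.....B
.BBBB.
.WBWB.
..WBB.
....B.

Derivation:
Place B at (5,4); scan 8 dirs for brackets.
Dir NW: opp run (4,3) (3,2) capped by B -> flip
Dir N: opp run (4,4) (3,4) capped by B -> flip
Dir NE: first cell '.' (not opp) -> no flip
Dir W: first cell '.' (not opp) -> no flip
Dir E: first cell '.' (not opp) -> no flip
Dir SW: edge -> no flip
Dir S: edge -> no flip
Dir SE: edge -> no flip
All flips: (3,2) (3,4) (4,3) (4,4)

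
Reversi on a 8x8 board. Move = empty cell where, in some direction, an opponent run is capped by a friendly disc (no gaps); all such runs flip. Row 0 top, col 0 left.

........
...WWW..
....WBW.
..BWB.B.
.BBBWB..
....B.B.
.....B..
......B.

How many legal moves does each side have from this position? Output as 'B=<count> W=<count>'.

Answer: B=7 W=8

Derivation:
-- B to move --
(0,2): no bracket -> illegal
(0,3): flips 1 -> legal
(0,4): flips 2 -> legal
(0,5): flips 1 -> legal
(0,6): flips 3 -> legal
(1,2): no bracket -> illegal
(1,6): flips 1 -> legal
(1,7): no bracket -> illegal
(2,2): no bracket -> illegal
(2,3): flips 2 -> legal
(2,7): flips 1 -> legal
(3,5): no bracket -> illegal
(3,7): no bracket -> illegal
(5,3): no bracket -> illegal
(5,5): no bracket -> illegal
B mobility = 7
-- W to move --
(1,6): no bracket -> illegal
(2,1): no bracket -> illegal
(2,2): no bracket -> illegal
(2,3): no bracket -> illegal
(2,7): no bracket -> illegal
(3,0): no bracket -> illegal
(3,1): flips 1 -> legal
(3,5): flips 2 -> legal
(3,7): no bracket -> illegal
(4,0): flips 3 -> legal
(4,6): flips 2 -> legal
(4,7): flips 2 -> legal
(5,0): no bracket -> illegal
(5,1): flips 1 -> legal
(5,2): no bracket -> illegal
(5,3): flips 1 -> legal
(5,5): no bracket -> illegal
(5,7): no bracket -> illegal
(6,3): no bracket -> illegal
(6,4): flips 1 -> legal
(6,6): no bracket -> illegal
(6,7): no bracket -> illegal
(7,4): no bracket -> illegal
(7,5): no bracket -> illegal
(7,7): no bracket -> illegal
W mobility = 8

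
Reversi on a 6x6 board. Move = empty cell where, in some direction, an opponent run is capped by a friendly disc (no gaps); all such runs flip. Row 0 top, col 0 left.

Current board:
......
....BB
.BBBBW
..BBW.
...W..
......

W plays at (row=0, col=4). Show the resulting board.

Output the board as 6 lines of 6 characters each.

Answer: ....W.
....WB
.BBBWW
..BBW.
...W..
......

Derivation:
Place W at (0,4); scan 8 dirs for brackets.
Dir NW: edge -> no flip
Dir N: edge -> no flip
Dir NE: edge -> no flip
Dir W: first cell '.' (not opp) -> no flip
Dir E: first cell '.' (not opp) -> no flip
Dir SW: first cell '.' (not opp) -> no flip
Dir S: opp run (1,4) (2,4) capped by W -> flip
Dir SE: opp run (1,5), next=edge -> no flip
All flips: (1,4) (2,4)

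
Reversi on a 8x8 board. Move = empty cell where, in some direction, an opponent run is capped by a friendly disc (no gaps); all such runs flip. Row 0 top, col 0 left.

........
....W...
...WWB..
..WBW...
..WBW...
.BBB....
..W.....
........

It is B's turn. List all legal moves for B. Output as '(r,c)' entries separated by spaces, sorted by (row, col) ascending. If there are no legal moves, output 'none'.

Answer: (0,3) (1,3) (1,5) (2,1) (2,2) (3,1) (3,5) (4,1) (4,5) (5,5) (7,1) (7,2) (7,3)

Derivation:
(0,3): flips 1 -> legal
(0,4): no bracket -> illegal
(0,5): no bracket -> illegal
(1,2): no bracket -> illegal
(1,3): flips 1 -> legal
(1,5): flips 1 -> legal
(2,1): flips 1 -> legal
(2,2): flips 4 -> legal
(3,1): flips 2 -> legal
(3,5): flips 2 -> legal
(4,1): flips 1 -> legal
(4,5): flips 1 -> legal
(5,4): no bracket -> illegal
(5,5): flips 1 -> legal
(6,1): no bracket -> illegal
(6,3): no bracket -> illegal
(7,1): flips 1 -> legal
(7,2): flips 1 -> legal
(7,3): flips 1 -> legal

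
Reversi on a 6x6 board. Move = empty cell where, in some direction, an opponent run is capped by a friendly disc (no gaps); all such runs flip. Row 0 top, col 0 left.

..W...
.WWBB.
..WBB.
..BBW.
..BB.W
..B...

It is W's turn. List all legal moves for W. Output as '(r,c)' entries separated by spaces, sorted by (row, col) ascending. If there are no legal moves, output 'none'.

Answer: (0,4) (1,5) (2,5) (3,1) (3,5) (4,4)

Derivation:
(0,3): no bracket -> illegal
(0,4): flips 3 -> legal
(0,5): no bracket -> illegal
(1,5): flips 2 -> legal
(2,1): no bracket -> illegal
(2,5): flips 2 -> legal
(3,1): flips 2 -> legal
(3,5): flips 2 -> legal
(4,1): no bracket -> illegal
(4,4): flips 1 -> legal
(5,1): no bracket -> illegal
(5,3): no bracket -> illegal
(5,4): no bracket -> illegal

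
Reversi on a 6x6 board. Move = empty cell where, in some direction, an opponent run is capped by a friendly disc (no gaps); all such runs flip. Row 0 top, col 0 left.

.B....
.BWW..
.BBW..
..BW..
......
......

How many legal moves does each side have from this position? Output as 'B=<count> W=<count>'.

-- B to move --
(0,2): flips 1 -> legal
(0,3): flips 1 -> legal
(0,4): flips 1 -> legal
(1,4): flips 3 -> legal
(2,4): flips 1 -> legal
(3,4): flips 3 -> legal
(4,2): no bracket -> illegal
(4,3): no bracket -> illegal
(4,4): flips 1 -> legal
B mobility = 7
-- W to move --
(0,0): flips 2 -> legal
(0,2): no bracket -> illegal
(1,0): flips 1 -> legal
(2,0): flips 2 -> legal
(3,0): flips 1 -> legal
(3,1): flips 2 -> legal
(4,1): flips 1 -> legal
(4,2): flips 2 -> legal
(4,3): no bracket -> illegal
W mobility = 7

Answer: B=7 W=7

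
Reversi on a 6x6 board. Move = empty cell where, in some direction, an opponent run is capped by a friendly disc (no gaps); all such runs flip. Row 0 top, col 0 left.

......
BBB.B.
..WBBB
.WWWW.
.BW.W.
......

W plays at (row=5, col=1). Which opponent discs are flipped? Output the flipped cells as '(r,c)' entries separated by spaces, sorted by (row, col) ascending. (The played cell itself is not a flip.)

Dir NW: first cell '.' (not opp) -> no flip
Dir N: opp run (4,1) capped by W -> flip
Dir NE: first cell 'W' (not opp) -> no flip
Dir W: first cell '.' (not opp) -> no flip
Dir E: first cell '.' (not opp) -> no flip
Dir SW: edge -> no flip
Dir S: edge -> no flip
Dir SE: edge -> no flip

Answer: (4,1)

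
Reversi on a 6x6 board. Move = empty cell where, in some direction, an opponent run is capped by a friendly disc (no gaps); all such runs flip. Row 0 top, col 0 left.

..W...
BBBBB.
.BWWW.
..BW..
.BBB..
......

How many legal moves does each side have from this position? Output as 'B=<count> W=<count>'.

Answer: B=6 W=11

Derivation:
-- B to move --
(0,1): no bracket -> illegal
(0,3): no bracket -> illegal
(1,5): flips 2 -> legal
(2,5): flips 3 -> legal
(3,1): flips 1 -> legal
(3,4): flips 3 -> legal
(3,5): flips 1 -> legal
(4,4): flips 2 -> legal
B mobility = 6
-- W to move --
(0,0): flips 1 -> legal
(0,1): flips 1 -> legal
(0,3): flips 1 -> legal
(0,4): flips 2 -> legal
(0,5): flips 1 -> legal
(1,5): no bracket -> illegal
(2,0): flips 2 -> legal
(2,5): no bracket -> illegal
(3,0): no bracket -> illegal
(3,1): flips 1 -> legal
(3,4): no bracket -> illegal
(4,0): no bracket -> illegal
(4,4): no bracket -> illegal
(5,0): flips 2 -> legal
(5,1): flips 1 -> legal
(5,2): flips 2 -> legal
(5,3): flips 1 -> legal
(5,4): no bracket -> illegal
W mobility = 11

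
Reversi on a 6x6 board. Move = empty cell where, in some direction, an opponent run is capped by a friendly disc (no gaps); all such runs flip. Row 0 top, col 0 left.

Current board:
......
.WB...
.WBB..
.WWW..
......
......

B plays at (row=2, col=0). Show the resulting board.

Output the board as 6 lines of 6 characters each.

Answer: ......
.WB...
BBBB..
.WWW..
......
......

Derivation:
Place B at (2,0); scan 8 dirs for brackets.
Dir NW: edge -> no flip
Dir N: first cell '.' (not opp) -> no flip
Dir NE: opp run (1,1), next='.' -> no flip
Dir W: edge -> no flip
Dir E: opp run (2,1) capped by B -> flip
Dir SW: edge -> no flip
Dir S: first cell '.' (not opp) -> no flip
Dir SE: opp run (3,1), next='.' -> no flip
All flips: (2,1)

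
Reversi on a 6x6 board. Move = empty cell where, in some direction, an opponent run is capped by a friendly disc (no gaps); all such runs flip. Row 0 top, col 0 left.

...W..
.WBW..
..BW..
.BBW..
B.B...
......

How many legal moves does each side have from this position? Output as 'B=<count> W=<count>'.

Answer: B=7 W=5

Derivation:
-- B to move --
(0,0): flips 1 -> legal
(0,1): no bracket -> illegal
(0,2): no bracket -> illegal
(0,4): flips 1 -> legal
(1,0): flips 1 -> legal
(1,4): flips 2 -> legal
(2,0): no bracket -> illegal
(2,1): no bracket -> illegal
(2,4): flips 2 -> legal
(3,4): flips 2 -> legal
(4,3): no bracket -> illegal
(4,4): flips 1 -> legal
B mobility = 7
-- W to move --
(0,1): flips 1 -> legal
(0,2): no bracket -> illegal
(2,0): no bracket -> illegal
(2,1): flips 2 -> legal
(3,0): flips 2 -> legal
(4,1): flips 1 -> legal
(4,3): no bracket -> illegal
(5,0): no bracket -> illegal
(5,1): flips 1 -> legal
(5,2): no bracket -> illegal
(5,3): no bracket -> illegal
W mobility = 5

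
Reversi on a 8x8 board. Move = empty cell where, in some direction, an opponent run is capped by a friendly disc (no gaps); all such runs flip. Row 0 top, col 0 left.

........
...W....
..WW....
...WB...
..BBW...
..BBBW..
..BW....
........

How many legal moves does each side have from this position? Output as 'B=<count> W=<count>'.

Answer: B=11 W=8

Derivation:
-- B to move --
(0,2): no bracket -> illegal
(0,3): flips 3 -> legal
(0,4): no bracket -> illegal
(1,1): no bracket -> illegal
(1,2): flips 1 -> legal
(1,4): no bracket -> illegal
(2,1): no bracket -> illegal
(2,4): flips 1 -> legal
(3,1): no bracket -> illegal
(3,2): flips 1 -> legal
(3,5): flips 1 -> legal
(4,5): flips 1 -> legal
(4,6): no bracket -> illegal
(5,6): flips 1 -> legal
(6,4): flips 1 -> legal
(6,5): no bracket -> illegal
(6,6): no bracket -> illegal
(7,2): flips 1 -> legal
(7,3): flips 1 -> legal
(7,4): flips 1 -> legal
B mobility = 11
-- W to move --
(2,4): flips 1 -> legal
(2,5): no bracket -> illegal
(3,1): no bracket -> illegal
(3,2): no bracket -> illegal
(3,5): flips 1 -> legal
(4,1): flips 3 -> legal
(4,5): flips 2 -> legal
(5,1): flips 4 -> legal
(6,1): flips 1 -> legal
(6,4): flips 1 -> legal
(6,5): no bracket -> illegal
(7,1): flips 2 -> legal
(7,2): no bracket -> illegal
(7,3): no bracket -> illegal
W mobility = 8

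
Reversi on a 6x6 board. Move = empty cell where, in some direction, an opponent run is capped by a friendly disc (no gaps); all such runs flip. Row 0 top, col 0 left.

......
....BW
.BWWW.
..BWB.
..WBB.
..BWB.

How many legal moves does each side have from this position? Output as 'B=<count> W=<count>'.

-- B to move --
(0,4): no bracket -> illegal
(0,5): no bracket -> illegal
(1,1): flips 2 -> legal
(1,2): flips 2 -> legal
(1,3): flips 2 -> legal
(2,5): flips 3 -> legal
(3,1): no bracket -> illegal
(3,5): no bracket -> illegal
(4,1): flips 1 -> legal
(5,1): no bracket -> illegal
B mobility = 5
-- W to move --
(0,3): no bracket -> illegal
(0,4): flips 1 -> legal
(0,5): flips 1 -> legal
(1,0): no bracket -> illegal
(1,1): no bracket -> illegal
(1,2): no bracket -> illegal
(1,3): flips 1 -> legal
(2,0): flips 1 -> legal
(2,5): no bracket -> illegal
(3,0): no bracket -> illegal
(3,1): flips 1 -> legal
(3,5): flips 2 -> legal
(4,1): flips 1 -> legal
(4,5): flips 3 -> legal
(5,1): flips 1 -> legal
(5,5): flips 2 -> legal
W mobility = 10

Answer: B=5 W=10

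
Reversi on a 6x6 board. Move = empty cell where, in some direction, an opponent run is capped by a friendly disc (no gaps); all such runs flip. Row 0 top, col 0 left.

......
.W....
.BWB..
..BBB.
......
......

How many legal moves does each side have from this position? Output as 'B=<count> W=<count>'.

-- B to move --
(0,0): flips 2 -> legal
(0,1): flips 1 -> legal
(0,2): no bracket -> illegal
(1,0): no bracket -> illegal
(1,2): flips 1 -> legal
(1,3): no bracket -> illegal
(2,0): no bracket -> illegal
(3,1): no bracket -> illegal
B mobility = 3
-- W to move --
(1,0): no bracket -> illegal
(1,2): no bracket -> illegal
(1,3): no bracket -> illegal
(1,4): no bracket -> illegal
(2,0): flips 1 -> legal
(2,4): flips 1 -> legal
(2,5): no bracket -> illegal
(3,0): no bracket -> illegal
(3,1): flips 1 -> legal
(3,5): no bracket -> illegal
(4,1): no bracket -> illegal
(4,2): flips 1 -> legal
(4,3): no bracket -> illegal
(4,4): flips 1 -> legal
(4,5): no bracket -> illegal
W mobility = 5

Answer: B=3 W=5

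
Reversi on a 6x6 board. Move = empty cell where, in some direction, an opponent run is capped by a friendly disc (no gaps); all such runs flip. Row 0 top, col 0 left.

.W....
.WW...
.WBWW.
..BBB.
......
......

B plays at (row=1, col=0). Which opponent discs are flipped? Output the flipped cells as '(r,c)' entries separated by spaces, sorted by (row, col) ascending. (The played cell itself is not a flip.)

Dir NW: edge -> no flip
Dir N: first cell '.' (not opp) -> no flip
Dir NE: opp run (0,1), next=edge -> no flip
Dir W: edge -> no flip
Dir E: opp run (1,1) (1,2), next='.' -> no flip
Dir SW: edge -> no flip
Dir S: first cell '.' (not opp) -> no flip
Dir SE: opp run (2,1) capped by B -> flip

Answer: (2,1)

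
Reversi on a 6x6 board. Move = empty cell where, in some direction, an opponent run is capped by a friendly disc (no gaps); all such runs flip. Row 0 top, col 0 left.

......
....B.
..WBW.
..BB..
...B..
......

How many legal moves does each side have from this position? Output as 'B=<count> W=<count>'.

-- B to move --
(1,1): flips 1 -> legal
(1,2): flips 1 -> legal
(1,3): no bracket -> illegal
(1,5): flips 1 -> legal
(2,1): flips 1 -> legal
(2,5): flips 1 -> legal
(3,1): no bracket -> illegal
(3,4): flips 1 -> legal
(3,5): no bracket -> illegal
B mobility = 6
-- W to move --
(0,3): no bracket -> illegal
(0,4): flips 1 -> legal
(0,5): no bracket -> illegal
(1,2): no bracket -> illegal
(1,3): no bracket -> illegal
(1,5): no bracket -> illegal
(2,1): no bracket -> illegal
(2,5): no bracket -> illegal
(3,1): no bracket -> illegal
(3,4): no bracket -> illegal
(4,1): no bracket -> illegal
(4,2): flips 2 -> legal
(4,4): flips 1 -> legal
(5,2): no bracket -> illegal
(5,3): no bracket -> illegal
(5,4): no bracket -> illegal
W mobility = 3

Answer: B=6 W=3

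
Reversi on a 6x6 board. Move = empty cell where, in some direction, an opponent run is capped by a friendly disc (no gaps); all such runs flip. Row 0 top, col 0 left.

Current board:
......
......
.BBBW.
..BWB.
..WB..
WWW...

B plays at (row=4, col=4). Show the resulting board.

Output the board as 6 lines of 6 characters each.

Place B at (4,4); scan 8 dirs for brackets.
Dir NW: opp run (3,3) capped by B -> flip
Dir N: first cell 'B' (not opp) -> no flip
Dir NE: first cell '.' (not opp) -> no flip
Dir W: first cell 'B' (not opp) -> no flip
Dir E: first cell '.' (not opp) -> no flip
Dir SW: first cell '.' (not opp) -> no flip
Dir S: first cell '.' (not opp) -> no flip
Dir SE: first cell '.' (not opp) -> no flip
All flips: (3,3)

Answer: ......
......
.BBBW.
..BBB.
..WBB.
WWW...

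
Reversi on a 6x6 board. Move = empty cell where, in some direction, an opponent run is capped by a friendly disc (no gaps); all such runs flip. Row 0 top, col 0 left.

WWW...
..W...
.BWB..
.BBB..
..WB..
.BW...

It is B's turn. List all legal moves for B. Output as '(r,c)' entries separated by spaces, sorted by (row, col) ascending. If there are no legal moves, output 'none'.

(0,3): flips 1 -> legal
(1,0): no bracket -> illegal
(1,1): flips 1 -> legal
(1,3): flips 1 -> legal
(4,1): flips 1 -> legal
(5,3): flips 2 -> legal

Answer: (0,3) (1,1) (1,3) (4,1) (5,3)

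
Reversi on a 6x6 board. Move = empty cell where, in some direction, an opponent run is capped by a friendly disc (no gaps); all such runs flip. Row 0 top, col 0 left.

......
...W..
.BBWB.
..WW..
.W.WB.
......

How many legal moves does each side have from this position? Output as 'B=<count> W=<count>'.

-- B to move --
(0,2): flips 1 -> legal
(0,3): no bracket -> illegal
(0,4): flips 1 -> legal
(1,2): no bracket -> illegal
(1,4): no bracket -> illegal
(3,0): no bracket -> illegal
(3,1): no bracket -> illegal
(3,4): no bracket -> illegal
(4,0): no bracket -> illegal
(4,2): flips 3 -> legal
(5,0): no bracket -> illegal
(5,1): no bracket -> illegal
(5,2): no bracket -> illegal
(5,3): no bracket -> illegal
(5,4): flips 2 -> legal
B mobility = 4
-- W to move --
(1,0): flips 1 -> legal
(1,1): flips 1 -> legal
(1,2): flips 1 -> legal
(1,4): no bracket -> illegal
(1,5): flips 1 -> legal
(2,0): flips 2 -> legal
(2,5): flips 1 -> legal
(3,0): no bracket -> illegal
(3,1): flips 1 -> legal
(3,4): no bracket -> illegal
(3,5): flips 1 -> legal
(4,5): flips 1 -> legal
(5,3): no bracket -> illegal
(5,4): no bracket -> illegal
(5,5): flips 1 -> legal
W mobility = 10

Answer: B=4 W=10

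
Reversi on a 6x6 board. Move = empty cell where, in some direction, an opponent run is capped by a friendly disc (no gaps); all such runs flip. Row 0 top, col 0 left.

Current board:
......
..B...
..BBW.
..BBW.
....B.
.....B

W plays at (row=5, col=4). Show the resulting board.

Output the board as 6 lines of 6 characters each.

Answer: ......
..B...
..BBW.
..BBW.
....W.
....WB

Derivation:
Place W at (5,4); scan 8 dirs for brackets.
Dir NW: first cell '.' (not opp) -> no flip
Dir N: opp run (4,4) capped by W -> flip
Dir NE: first cell '.' (not opp) -> no flip
Dir W: first cell '.' (not opp) -> no flip
Dir E: opp run (5,5), next=edge -> no flip
Dir SW: edge -> no flip
Dir S: edge -> no flip
Dir SE: edge -> no flip
All flips: (4,4)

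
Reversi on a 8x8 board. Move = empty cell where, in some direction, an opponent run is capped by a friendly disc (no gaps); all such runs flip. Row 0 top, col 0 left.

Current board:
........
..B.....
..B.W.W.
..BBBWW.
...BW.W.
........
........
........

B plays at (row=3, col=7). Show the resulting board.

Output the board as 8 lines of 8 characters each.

Place B at (3,7); scan 8 dirs for brackets.
Dir NW: opp run (2,6), next='.' -> no flip
Dir N: first cell '.' (not opp) -> no flip
Dir NE: edge -> no flip
Dir W: opp run (3,6) (3,5) capped by B -> flip
Dir E: edge -> no flip
Dir SW: opp run (4,6), next='.' -> no flip
Dir S: first cell '.' (not opp) -> no flip
Dir SE: edge -> no flip
All flips: (3,5) (3,6)

Answer: ........
..B.....
..B.W.W.
..BBBBBB
...BW.W.
........
........
........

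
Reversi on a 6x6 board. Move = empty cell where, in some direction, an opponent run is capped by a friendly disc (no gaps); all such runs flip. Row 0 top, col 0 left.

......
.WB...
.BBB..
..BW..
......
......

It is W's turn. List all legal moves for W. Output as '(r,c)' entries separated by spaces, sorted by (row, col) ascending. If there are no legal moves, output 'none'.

(0,1): no bracket -> illegal
(0,2): no bracket -> illegal
(0,3): no bracket -> illegal
(1,0): no bracket -> illegal
(1,3): flips 2 -> legal
(1,4): no bracket -> illegal
(2,0): no bracket -> illegal
(2,4): no bracket -> illegal
(3,0): no bracket -> illegal
(3,1): flips 2 -> legal
(3,4): no bracket -> illegal
(4,1): no bracket -> illegal
(4,2): no bracket -> illegal
(4,3): no bracket -> illegal

Answer: (1,3) (3,1)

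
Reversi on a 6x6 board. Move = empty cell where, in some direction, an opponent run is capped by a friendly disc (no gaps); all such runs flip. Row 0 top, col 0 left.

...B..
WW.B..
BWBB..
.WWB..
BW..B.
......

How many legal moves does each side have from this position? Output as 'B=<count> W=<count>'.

-- B to move --
(0,0): flips 2 -> legal
(0,1): no bracket -> illegal
(0,2): flips 1 -> legal
(1,2): no bracket -> illegal
(3,0): flips 2 -> legal
(4,2): flips 3 -> legal
(4,3): no bracket -> illegal
(5,0): flips 2 -> legal
(5,1): no bracket -> illegal
(5,2): no bracket -> illegal
B mobility = 5
-- W to move --
(0,2): no bracket -> illegal
(0,4): flips 2 -> legal
(1,2): flips 1 -> legal
(1,4): flips 1 -> legal
(2,4): flips 2 -> legal
(3,0): flips 1 -> legal
(3,4): flips 1 -> legal
(3,5): no bracket -> illegal
(4,2): no bracket -> illegal
(4,3): no bracket -> illegal
(4,5): no bracket -> illegal
(5,0): no bracket -> illegal
(5,1): no bracket -> illegal
(5,3): no bracket -> illegal
(5,4): no bracket -> illegal
(5,5): flips 3 -> legal
W mobility = 7

Answer: B=5 W=7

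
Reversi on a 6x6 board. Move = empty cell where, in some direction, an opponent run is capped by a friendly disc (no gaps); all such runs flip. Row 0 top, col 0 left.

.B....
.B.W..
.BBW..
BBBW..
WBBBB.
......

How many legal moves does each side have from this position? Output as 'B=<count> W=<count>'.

Answer: B=6 W=7

Derivation:
-- B to move --
(0,2): no bracket -> illegal
(0,3): flips 3 -> legal
(0,4): flips 1 -> legal
(1,2): no bracket -> illegal
(1,4): flips 1 -> legal
(2,4): flips 2 -> legal
(3,4): flips 1 -> legal
(5,0): flips 1 -> legal
(5,1): no bracket -> illegal
B mobility = 6
-- W to move --
(0,0): flips 2 -> legal
(0,2): no bracket -> illegal
(1,0): no bracket -> illegal
(1,2): no bracket -> illegal
(2,0): flips 3 -> legal
(3,4): no bracket -> illegal
(3,5): no bracket -> illegal
(4,5): flips 4 -> legal
(5,0): flips 2 -> legal
(5,1): flips 1 -> legal
(5,2): no bracket -> illegal
(5,3): flips 1 -> legal
(5,4): no bracket -> illegal
(5,5): flips 1 -> legal
W mobility = 7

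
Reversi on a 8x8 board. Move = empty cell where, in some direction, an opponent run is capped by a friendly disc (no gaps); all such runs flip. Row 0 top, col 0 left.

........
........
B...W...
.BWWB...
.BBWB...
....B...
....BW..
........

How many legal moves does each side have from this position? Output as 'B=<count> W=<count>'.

Answer: B=8 W=11

Derivation:
-- B to move --
(1,3): no bracket -> illegal
(1,4): flips 1 -> legal
(1,5): flips 2 -> legal
(2,1): flips 2 -> legal
(2,2): flips 2 -> legal
(2,3): flips 1 -> legal
(2,5): no bracket -> illegal
(3,5): no bracket -> illegal
(5,2): flips 1 -> legal
(5,3): no bracket -> illegal
(5,5): no bracket -> illegal
(5,6): no bracket -> illegal
(6,6): flips 1 -> legal
(7,4): no bracket -> illegal
(7,5): no bracket -> illegal
(7,6): flips 1 -> legal
B mobility = 8
-- W to move --
(1,0): no bracket -> illegal
(1,1): no bracket -> illegal
(2,1): no bracket -> illegal
(2,2): no bracket -> illegal
(2,3): no bracket -> illegal
(2,5): flips 1 -> legal
(3,0): flips 1 -> legal
(3,5): flips 1 -> legal
(4,0): flips 2 -> legal
(4,5): flips 1 -> legal
(5,0): flips 1 -> legal
(5,1): flips 1 -> legal
(5,2): flips 1 -> legal
(5,3): no bracket -> illegal
(5,5): flips 1 -> legal
(6,3): flips 1 -> legal
(7,3): no bracket -> illegal
(7,4): flips 4 -> legal
(7,5): no bracket -> illegal
W mobility = 11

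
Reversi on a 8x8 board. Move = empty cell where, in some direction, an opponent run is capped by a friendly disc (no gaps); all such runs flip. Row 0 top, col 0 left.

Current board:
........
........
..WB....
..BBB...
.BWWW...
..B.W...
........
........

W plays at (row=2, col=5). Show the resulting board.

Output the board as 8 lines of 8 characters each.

Place W at (2,5); scan 8 dirs for brackets.
Dir NW: first cell '.' (not opp) -> no flip
Dir N: first cell '.' (not opp) -> no flip
Dir NE: first cell '.' (not opp) -> no flip
Dir W: first cell '.' (not opp) -> no flip
Dir E: first cell '.' (not opp) -> no flip
Dir SW: opp run (3,4) capped by W -> flip
Dir S: first cell '.' (not opp) -> no flip
Dir SE: first cell '.' (not opp) -> no flip
All flips: (3,4)

Answer: ........
........
..WB.W..
..BBW...
.BWWW...
..B.W...
........
........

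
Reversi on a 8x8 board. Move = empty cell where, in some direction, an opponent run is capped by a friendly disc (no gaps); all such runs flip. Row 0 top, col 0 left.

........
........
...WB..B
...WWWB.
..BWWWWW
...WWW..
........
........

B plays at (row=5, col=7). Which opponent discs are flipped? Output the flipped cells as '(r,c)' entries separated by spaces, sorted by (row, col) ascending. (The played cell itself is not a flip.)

Dir NW: opp run (4,6) (3,5) capped by B -> flip
Dir N: opp run (4,7), next='.' -> no flip
Dir NE: edge -> no flip
Dir W: first cell '.' (not opp) -> no flip
Dir E: edge -> no flip
Dir SW: first cell '.' (not opp) -> no flip
Dir S: first cell '.' (not opp) -> no flip
Dir SE: edge -> no flip

Answer: (3,5) (4,6)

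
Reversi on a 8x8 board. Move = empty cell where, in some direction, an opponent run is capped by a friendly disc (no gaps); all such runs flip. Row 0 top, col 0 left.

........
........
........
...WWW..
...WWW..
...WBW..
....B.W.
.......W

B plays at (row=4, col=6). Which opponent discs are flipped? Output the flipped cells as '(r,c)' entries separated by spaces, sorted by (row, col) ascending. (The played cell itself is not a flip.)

Answer: (5,5)

Derivation:
Dir NW: opp run (3,5), next='.' -> no flip
Dir N: first cell '.' (not opp) -> no flip
Dir NE: first cell '.' (not opp) -> no flip
Dir W: opp run (4,5) (4,4) (4,3), next='.' -> no flip
Dir E: first cell '.' (not opp) -> no flip
Dir SW: opp run (5,5) capped by B -> flip
Dir S: first cell '.' (not opp) -> no flip
Dir SE: first cell '.' (not opp) -> no flip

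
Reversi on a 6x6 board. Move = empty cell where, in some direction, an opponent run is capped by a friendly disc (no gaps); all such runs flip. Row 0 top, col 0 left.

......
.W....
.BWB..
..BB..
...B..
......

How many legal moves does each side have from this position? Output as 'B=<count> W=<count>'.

Answer: B=3 W=5

Derivation:
-- B to move --
(0,0): flips 2 -> legal
(0,1): flips 1 -> legal
(0,2): no bracket -> illegal
(1,0): no bracket -> illegal
(1,2): flips 1 -> legal
(1,3): no bracket -> illegal
(2,0): no bracket -> illegal
(3,1): no bracket -> illegal
B mobility = 3
-- W to move --
(1,0): no bracket -> illegal
(1,2): no bracket -> illegal
(1,3): no bracket -> illegal
(1,4): no bracket -> illegal
(2,0): flips 1 -> legal
(2,4): flips 1 -> legal
(3,0): no bracket -> illegal
(3,1): flips 1 -> legal
(3,4): no bracket -> illegal
(4,1): no bracket -> illegal
(4,2): flips 1 -> legal
(4,4): flips 1 -> legal
(5,2): no bracket -> illegal
(5,3): no bracket -> illegal
(5,4): no bracket -> illegal
W mobility = 5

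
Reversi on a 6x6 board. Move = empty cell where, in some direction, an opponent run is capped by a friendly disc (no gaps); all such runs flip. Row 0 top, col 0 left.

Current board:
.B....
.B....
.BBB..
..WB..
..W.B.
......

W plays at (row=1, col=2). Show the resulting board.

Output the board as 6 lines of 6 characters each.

Answer: .B....
.BW...
.BWB..
..WB..
..W.B.
......

Derivation:
Place W at (1,2); scan 8 dirs for brackets.
Dir NW: opp run (0,1), next=edge -> no flip
Dir N: first cell '.' (not opp) -> no flip
Dir NE: first cell '.' (not opp) -> no flip
Dir W: opp run (1,1), next='.' -> no flip
Dir E: first cell '.' (not opp) -> no flip
Dir SW: opp run (2,1), next='.' -> no flip
Dir S: opp run (2,2) capped by W -> flip
Dir SE: opp run (2,3), next='.' -> no flip
All flips: (2,2)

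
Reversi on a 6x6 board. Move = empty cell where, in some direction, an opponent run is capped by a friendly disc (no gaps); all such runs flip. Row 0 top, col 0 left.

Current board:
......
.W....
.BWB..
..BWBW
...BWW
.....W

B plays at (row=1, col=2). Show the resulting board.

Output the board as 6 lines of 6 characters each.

Place B at (1,2); scan 8 dirs for brackets.
Dir NW: first cell '.' (not opp) -> no flip
Dir N: first cell '.' (not opp) -> no flip
Dir NE: first cell '.' (not opp) -> no flip
Dir W: opp run (1,1), next='.' -> no flip
Dir E: first cell '.' (not opp) -> no flip
Dir SW: first cell 'B' (not opp) -> no flip
Dir S: opp run (2,2) capped by B -> flip
Dir SE: first cell 'B' (not opp) -> no flip
All flips: (2,2)

Answer: ......
.WB...
.BBB..
..BWBW
...BWW
.....W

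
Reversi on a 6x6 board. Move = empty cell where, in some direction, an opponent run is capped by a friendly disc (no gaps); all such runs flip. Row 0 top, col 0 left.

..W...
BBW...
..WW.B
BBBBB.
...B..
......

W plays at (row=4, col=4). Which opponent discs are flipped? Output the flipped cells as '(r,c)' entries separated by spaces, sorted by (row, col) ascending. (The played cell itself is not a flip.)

Answer: (3,3)

Derivation:
Dir NW: opp run (3,3) capped by W -> flip
Dir N: opp run (3,4), next='.' -> no flip
Dir NE: first cell '.' (not opp) -> no flip
Dir W: opp run (4,3), next='.' -> no flip
Dir E: first cell '.' (not opp) -> no flip
Dir SW: first cell '.' (not opp) -> no flip
Dir S: first cell '.' (not opp) -> no flip
Dir SE: first cell '.' (not opp) -> no flip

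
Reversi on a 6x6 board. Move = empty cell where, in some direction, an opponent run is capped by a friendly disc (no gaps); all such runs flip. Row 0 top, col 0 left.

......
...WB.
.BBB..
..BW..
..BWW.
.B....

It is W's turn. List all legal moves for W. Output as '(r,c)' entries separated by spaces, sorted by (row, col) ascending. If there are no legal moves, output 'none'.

Answer: (1,0) (1,1) (1,5) (3,1) (4,1)

Derivation:
(0,3): no bracket -> illegal
(0,4): no bracket -> illegal
(0,5): no bracket -> illegal
(1,0): flips 2 -> legal
(1,1): flips 1 -> legal
(1,2): no bracket -> illegal
(1,5): flips 1 -> legal
(2,0): no bracket -> illegal
(2,4): no bracket -> illegal
(2,5): no bracket -> illegal
(3,0): no bracket -> illegal
(3,1): flips 2 -> legal
(3,4): no bracket -> illegal
(4,0): no bracket -> illegal
(4,1): flips 1 -> legal
(5,0): no bracket -> illegal
(5,2): no bracket -> illegal
(5,3): no bracket -> illegal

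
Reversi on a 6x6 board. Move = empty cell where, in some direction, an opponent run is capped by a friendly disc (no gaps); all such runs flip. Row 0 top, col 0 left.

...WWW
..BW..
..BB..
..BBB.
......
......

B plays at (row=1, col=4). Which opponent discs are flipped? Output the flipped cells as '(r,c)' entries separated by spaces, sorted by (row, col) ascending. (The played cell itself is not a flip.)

Dir NW: opp run (0,3), next=edge -> no flip
Dir N: opp run (0,4), next=edge -> no flip
Dir NE: opp run (0,5), next=edge -> no flip
Dir W: opp run (1,3) capped by B -> flip
Dir E: first cell '.' (not opp) -> no flip
Dir SW: first cell 'B' (not opp) -> no flip
Dir S: first cell '.' (not opp) -> no flip
Dir SE: first cell '.' (not opp) -> no flip

Answer: (1,3)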